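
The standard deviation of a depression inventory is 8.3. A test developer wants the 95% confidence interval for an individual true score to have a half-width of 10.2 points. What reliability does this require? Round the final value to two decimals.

0.61

SEM needed = half-width / z = 10.2/1.96 ≈ 5.204
r = 1 − (SEM / SD)² = 1 − (5.204 / 8.3)² ≈ 1 − 0.393 ≈ 0.607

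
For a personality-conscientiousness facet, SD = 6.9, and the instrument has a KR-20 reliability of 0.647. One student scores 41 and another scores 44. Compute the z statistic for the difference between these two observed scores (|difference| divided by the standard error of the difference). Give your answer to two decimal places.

SEM = 6.900 * √(1 − 0.647) = 6.900 * √0.353 ≈ 6.900 * 0.594 ≈ 4.100
SE_diff = √2 * SEM ≈ 5.798
z = 3 / 5.798 ≈ 0.517

0.52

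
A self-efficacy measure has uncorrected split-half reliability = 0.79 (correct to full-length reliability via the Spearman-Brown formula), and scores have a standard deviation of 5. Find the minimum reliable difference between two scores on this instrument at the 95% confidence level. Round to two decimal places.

4.75

r_full = 2·0.79 / (1 + 0.79) ≈ 0.883
SEM = 5.000 * √(1 − 0.883) = 5.000 * √0.117 ≈ 5.000 * 0.343 ≈ 1.713
SE_diff = SEM * √2 ≈ 1.713 * 1.414 ≈ 2.422
Smallest detectable difference = 1.96*2.422 ≈ 4.747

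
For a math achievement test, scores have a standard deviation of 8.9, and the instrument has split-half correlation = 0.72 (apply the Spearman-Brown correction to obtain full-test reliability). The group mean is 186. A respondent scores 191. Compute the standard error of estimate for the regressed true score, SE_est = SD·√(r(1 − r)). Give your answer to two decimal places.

3.29

Spearman-Brown: r = 2(0.72) / (1 + 0.72) = 1.4400 / 1.7200 ≈ 0.8372
SE_est = 8.9000·√[r(1 − r)] ≈ 3.2857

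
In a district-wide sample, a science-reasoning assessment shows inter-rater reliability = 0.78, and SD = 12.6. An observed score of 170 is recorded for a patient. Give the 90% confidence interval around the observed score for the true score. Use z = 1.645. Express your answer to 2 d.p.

[160.28, 179.72]

The standard error of measurement is 12.6000×√(1 − 0.7800) ≈ 12.6000×0.4690 ≈ 5.9099.
Margin = 1.645 × 5.9099 ≈ 9.7218
Interval: (160.2782, 179.7218)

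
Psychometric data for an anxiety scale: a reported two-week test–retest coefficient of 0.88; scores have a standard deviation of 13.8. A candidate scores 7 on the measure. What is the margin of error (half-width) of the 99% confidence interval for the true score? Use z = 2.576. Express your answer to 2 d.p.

12.31

SEM = 13.800 · √(1 − 0.880) = 13.800 · √0.120 ≃ 13.800 · 0.346 ≃ 4.780
Margin = 2.576 · 4.780 ≃ 12.314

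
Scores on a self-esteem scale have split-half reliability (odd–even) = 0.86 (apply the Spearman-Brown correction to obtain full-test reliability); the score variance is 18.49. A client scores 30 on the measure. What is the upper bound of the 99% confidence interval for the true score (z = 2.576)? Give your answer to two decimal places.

SD = √18.49 ≃ 4.300
Spearman-Brown: r = 2(0.86) / (1 + 0.86) = 1.720 / 1.860 ≃ 0.925
SEM = 4.300·√(1 − 0.925) ≃ 1.180
Half-width = 2.576·1.180 ≃ 3.039
Upper limit = 30 + 3.039 ≃ 33.039

33.04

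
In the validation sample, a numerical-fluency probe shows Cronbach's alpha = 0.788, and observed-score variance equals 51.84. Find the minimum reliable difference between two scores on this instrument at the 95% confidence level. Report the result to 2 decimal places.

9.19

σ = 51.84^(1/2) = 7.20000
SEM = 7.20000 · √(1 − 0.78800) = 7.20000 · √0.21200 ≈ 7.20000 · 0.46043 ≈ 3.31513
SE_diff = SEM · √2 ≈ 3.31513 · 1.41421 ≈ 4.68830
Smallest detectable difference = 1.96·4.68830 ≈ 9.18907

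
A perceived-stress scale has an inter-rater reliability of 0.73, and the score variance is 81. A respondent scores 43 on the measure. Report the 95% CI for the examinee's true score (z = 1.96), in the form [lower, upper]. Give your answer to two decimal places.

[33.83, 52.17]

SD = √81 = 9.0000
SEM = 9.0000 × √(1 − 0.7300) = 9.0000 × √0.2700 ≈ 9.0000 × 0.5196 ≈ 4.6765
1.96 × SEM ≈ 9.1660
CI = 43 ± 9.1660 → [33.8340, 52.1660]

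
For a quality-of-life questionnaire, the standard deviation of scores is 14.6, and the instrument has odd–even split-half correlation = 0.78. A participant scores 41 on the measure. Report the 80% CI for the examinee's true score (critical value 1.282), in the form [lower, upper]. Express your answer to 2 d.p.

[34.42, 47.58]

Full-length reliability (Spearman-Brown) = 2(0.78)/(1+0.78) ≈ 0.876
The standard error of measurement is 14.600·√(1 − 0.876) ≈ 14.600·0.352 ≈ 5.133.
Margin = 1.282 · 5.133 ≈ 6.580
CI = 41 ± 6.580 → [34.420, 47.580]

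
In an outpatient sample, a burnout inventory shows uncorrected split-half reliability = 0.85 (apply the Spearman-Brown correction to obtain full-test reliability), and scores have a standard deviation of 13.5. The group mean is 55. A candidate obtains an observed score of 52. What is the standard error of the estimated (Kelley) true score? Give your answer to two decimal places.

3.68

Spearman-Brown: r = 2(0.85) / (1 + 0.85) = 1.70000 / 1.85000 ≈ 0.91892
SE_est = 13.50000×√(0.91892×0.08108) ≈ 3.68495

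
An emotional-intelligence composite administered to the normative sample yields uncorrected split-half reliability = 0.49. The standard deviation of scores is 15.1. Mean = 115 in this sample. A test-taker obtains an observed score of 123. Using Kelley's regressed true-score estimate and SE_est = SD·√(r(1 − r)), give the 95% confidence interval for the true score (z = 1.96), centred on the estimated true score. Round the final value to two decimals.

Full-length reliability (Spearman-Brown) = 2(0.49)/(1+0.49) ≈ 0.65772
T̂ = r·X + (1 − r)·M = 0.65772*123 + 0.34228*115 ≈ 80.89933 + 39.36242 ≈ 120.26174
SE_est = SD * √(r(1 − r)) = 15.10000 * √0.22512 ≈ 15.10000 * 0.47447 ≈ 7.16455
95% CI: 120.26174 ± 14.04251 ≈ (106.21923, 134.30426)

[106.22, 134.30]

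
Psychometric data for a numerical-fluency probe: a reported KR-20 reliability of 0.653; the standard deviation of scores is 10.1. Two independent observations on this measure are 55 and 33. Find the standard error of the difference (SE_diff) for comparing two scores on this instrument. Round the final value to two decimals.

The standard error of measurement is 10.1000*√(1 − 0.6530) ≃ 10.1000*0.5891 ≃ 5.9496.
SE_diff = √2 * SEM ≃ 8.4140

8.41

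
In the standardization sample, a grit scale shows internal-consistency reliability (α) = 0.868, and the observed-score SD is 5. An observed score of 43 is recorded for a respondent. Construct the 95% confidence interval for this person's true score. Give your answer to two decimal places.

[39.44, 46.56]

SEM = 5.00000×√(1 − 0.86800) ≈ 1.81659
Half-width = 1.96×1.81659 ≈ 3.56052
95% CI: 43 ± 3.56052 = [39.43948, 46.56052]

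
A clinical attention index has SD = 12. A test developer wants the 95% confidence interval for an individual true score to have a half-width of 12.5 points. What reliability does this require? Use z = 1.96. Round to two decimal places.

0.72

Required SEM = 12.5 / 1.96 ≃ 6.378
r = 1 − (SEM / SD)² = 1 − (6.378 / 12)² ≃ 1 − 0.282 ≃ 0.718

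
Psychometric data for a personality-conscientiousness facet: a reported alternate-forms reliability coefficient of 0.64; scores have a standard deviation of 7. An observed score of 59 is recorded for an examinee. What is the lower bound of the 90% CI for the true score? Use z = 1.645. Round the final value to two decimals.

SEM = 7.00000×√(1 − 0.64000) ≈ 4.20000
Half-width = 1.645×4.20000 ≈ 6.90900
Lower limit = 59 − 6.90900 ≈ 52.09100

52.09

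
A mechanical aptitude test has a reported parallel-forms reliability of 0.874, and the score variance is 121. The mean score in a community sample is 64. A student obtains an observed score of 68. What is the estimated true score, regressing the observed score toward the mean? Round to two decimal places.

T̂ = 0.874(68) + 0.126(64) ≈ 67.496

67.50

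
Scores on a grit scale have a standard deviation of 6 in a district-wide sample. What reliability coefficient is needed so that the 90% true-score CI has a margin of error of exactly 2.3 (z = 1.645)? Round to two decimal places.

Required SEM = 2.3 / 1.645 ≈ 1.398
Required reliability = 1 − (SEM/SD)² = 1 − 0.054 ≈ 0.946

0.95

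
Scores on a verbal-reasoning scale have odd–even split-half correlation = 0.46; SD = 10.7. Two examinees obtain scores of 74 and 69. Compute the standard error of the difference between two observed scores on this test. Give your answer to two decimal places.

9.20

r_full = 2·0.46 / (1 + 0.46) ≈ 0.6301
The standard error of measurement is 10.7000×√(1 − 0.6301) ≈ 10.7000×0.6082 ≈ 6.5074.
Standard error of the difference = 6.5074·√2 ≈ 9.2028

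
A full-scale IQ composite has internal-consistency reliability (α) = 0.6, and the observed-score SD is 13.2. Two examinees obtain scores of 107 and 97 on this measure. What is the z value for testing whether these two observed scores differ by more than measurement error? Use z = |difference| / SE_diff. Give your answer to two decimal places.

SEM = 13.20000 * √(1 − 0.60000) = 13.20000 * √0.40000 ≈ 13.20000 * 0.63246 ≈ 8.34841
SE_diff = SEM * √2 ≈ 8.34841 * 1.41421 ≈ 11.80644
z = |107 − 97| / 11.80644 = 10 / 11.80644 ≈ 0.84700

0.85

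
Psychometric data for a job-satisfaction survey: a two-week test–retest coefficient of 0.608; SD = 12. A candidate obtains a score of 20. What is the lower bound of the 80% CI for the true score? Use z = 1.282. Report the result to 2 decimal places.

10.37

SEM = 12.00000 · √(1 − 0.60800) = 12.00000 · √0.39200 ≈ 12.00000 · 0.62610 ≈ 7.51319
1.282 · SEM ≈ 9.63191
Lower limit = 20 − 9.63191 ≈ 10.36809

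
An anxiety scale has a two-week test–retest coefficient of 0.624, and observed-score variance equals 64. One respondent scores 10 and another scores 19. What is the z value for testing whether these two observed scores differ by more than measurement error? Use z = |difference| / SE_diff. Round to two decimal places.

SD = √64 ≃ 8.0000
The standard error of measurement is 8.0000×√(1 − 0.6240) ≃ 8.0000×0.6132 ≃ 4.9055.
SE_diff = SEM × √2 ≃ 4.9055 × 1.4142 ≃ 6.9374
z = |10 − 19| / 6.9374 = 9 / 6.9374 ≃ 1.2973

1.30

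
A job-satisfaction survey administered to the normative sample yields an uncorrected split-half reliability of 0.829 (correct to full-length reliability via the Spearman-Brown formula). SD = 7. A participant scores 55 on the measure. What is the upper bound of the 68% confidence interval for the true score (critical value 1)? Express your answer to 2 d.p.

57.14

Full-length reliability (Spearman-Brown) = 2(0.829)/(1+0.829) ≈ 0.9065
SEM = 7.0000 × √(1 − 0.9065) = 7.0000 × √0.0935 ≈ 7.0000 × 0.3058 ≈ 2.1404
1 × SEM ≈ 2.1404
Upper bound: 55 + 2.1404 = 57.1404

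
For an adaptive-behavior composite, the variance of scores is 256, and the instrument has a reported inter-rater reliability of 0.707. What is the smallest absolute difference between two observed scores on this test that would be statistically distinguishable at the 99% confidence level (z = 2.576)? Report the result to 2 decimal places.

31.55

σ = 256^(1/2) = 16.000
SEM = 16.000 × √(1 − 0.707) = 16.000 × √0.293 ≈ 16.000 × 0.541 ≈ 8.661
SE_diff = √2 × SEM ≈ 12.248
Minimum reliable difference = 2.576 × SE_diff ≈ 2.576 × 12.248 ≈ 31.551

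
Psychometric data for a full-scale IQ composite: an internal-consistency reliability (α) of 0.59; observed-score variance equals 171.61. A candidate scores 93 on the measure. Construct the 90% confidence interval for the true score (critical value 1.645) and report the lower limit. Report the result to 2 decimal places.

σ = 171.61^(1/2) = 13.100
SEM = 13.100·√(1 − 0.590) ≈ 8.388
1.645 · SEM ≈ 13.798
Lower limit = 93 − 13.798 ≈ 79.202

79.20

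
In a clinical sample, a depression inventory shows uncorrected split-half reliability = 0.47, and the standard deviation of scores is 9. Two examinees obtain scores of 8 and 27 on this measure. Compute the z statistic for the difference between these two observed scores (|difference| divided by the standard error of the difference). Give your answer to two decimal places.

r_full = 2·0.47 / (1 + 0.47) ≈ 0.6395
SEM = 9.0000*√(1 − 0.6395) ≈ 5.4041
SE_diff = SEM * √2 ≈ 5.4041 * 1.4142 ≈ 7.6425
z = |8 − 27| / 7.6425 = 19 / 7.6425 ≈ 2.4861

2.49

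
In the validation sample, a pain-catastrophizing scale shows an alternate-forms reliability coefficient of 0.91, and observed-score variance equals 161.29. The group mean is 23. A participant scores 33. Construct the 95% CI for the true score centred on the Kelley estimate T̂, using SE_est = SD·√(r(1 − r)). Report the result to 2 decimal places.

[24.98, 39.22]

SD = √161.29 ≈ 12.700
Estimated true score = 0.910×33 + (1 − 0.910)×23 ≈ 32.100
SE_est = SD × √(r(1 − r)) = 12.700 × √0.082 ≈ 12.700 × 0.286 ≈ 3.635
CI = 32.100 ± 1.96 × 3.635 → [24.976, 39.224]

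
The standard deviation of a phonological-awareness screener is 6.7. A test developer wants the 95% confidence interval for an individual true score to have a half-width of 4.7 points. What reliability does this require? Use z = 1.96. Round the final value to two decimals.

0.87

Required SEM = 4.7 / 1.96 ≈ 2.398
r = 1 − (2.398/6.7)² ≈ 1 − 0.128 ≈ 0.872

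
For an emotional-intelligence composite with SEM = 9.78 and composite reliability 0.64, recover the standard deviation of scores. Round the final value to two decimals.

SD = SEM / √(1 − r) = 9.78 / √0.360 ≈ 9.78 / 0.600 ≈ 16.300

16.30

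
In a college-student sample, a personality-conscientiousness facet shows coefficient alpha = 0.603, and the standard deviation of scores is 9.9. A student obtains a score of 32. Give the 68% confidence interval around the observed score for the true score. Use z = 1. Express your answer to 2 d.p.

The standard error of measurement is 9.9000·√(1 − 0.6030) ≈ 9.9000·0.6301 ≈ 6.2378.
Margin = 1 · 6.2378 ≈ 6.2378
Interval: (25.7622, 38.2378)

[25.76, 38.24]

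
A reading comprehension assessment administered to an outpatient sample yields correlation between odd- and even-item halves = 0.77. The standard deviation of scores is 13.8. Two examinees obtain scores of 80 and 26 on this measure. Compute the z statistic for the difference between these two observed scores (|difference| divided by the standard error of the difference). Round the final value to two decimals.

7.68

Spearman-Brown: r = 2(0.77) / (1 + 0.77) = 1.5400 / 1.7700 ≈ 0.8701
The standard error of measurement is 13.8000×√(1 − 0.8701) ≈ 13.8000×0.3605 ≈ 4.9746.
SE_diff = SEM × √2 ≈ 4.9746 × 1.4142 ≈ 7.0351
z = 54 / 7.0351 ≈ 7.6758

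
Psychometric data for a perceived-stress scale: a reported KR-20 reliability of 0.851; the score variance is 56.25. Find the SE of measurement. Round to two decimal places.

SD = √56.25 = 7.50000
SEM = 7.50000×√(1 − 0.85100) ≈ 2.89504

2.90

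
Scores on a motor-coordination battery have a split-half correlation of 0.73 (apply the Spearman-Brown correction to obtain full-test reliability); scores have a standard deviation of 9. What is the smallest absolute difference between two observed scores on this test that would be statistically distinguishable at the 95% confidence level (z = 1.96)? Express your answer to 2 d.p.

Full-length reliability (Spearman-Brown) = 2(0.73)/(1+0.73) ≈ 0.8439
SEM = 9.0000 × √(1 − 0.8439) = 9.0000 × √0.1561 ≈ 9.0000 × 0.3951 ≈ 3.5555
SE_diff = √2 × SEM ≈ 5.0282
Smallest detectable difference = 1.96×5.0282 ≈ 9.8554

9.86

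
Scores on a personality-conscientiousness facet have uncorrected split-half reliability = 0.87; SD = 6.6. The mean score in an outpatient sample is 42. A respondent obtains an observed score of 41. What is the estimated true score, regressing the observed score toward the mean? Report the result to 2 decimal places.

r_full = 2·0.87 / (1 + 0.87) ≈ 0.9305
T̂ = 0.9305(41) + 0.0695(42) ≈ 41.0695

41.07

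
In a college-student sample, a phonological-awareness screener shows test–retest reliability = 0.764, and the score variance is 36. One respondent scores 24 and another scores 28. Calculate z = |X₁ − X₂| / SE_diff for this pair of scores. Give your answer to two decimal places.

SD = √36 ≈ 6.000
SEM = 6.000 * √(1 − 0.764) = 6.000 * √0.236 ≈ 6.000 * 0.486 ≈ 2.915
SE_diff = SEM * √2 ≈ 2.915 * 1.414 ≈ 4.122
z = |24 − 28| / 4.122 = 4 / 4.122 ≈ 0.970

0.97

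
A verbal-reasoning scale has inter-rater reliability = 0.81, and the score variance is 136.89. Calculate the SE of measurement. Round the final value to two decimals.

SD = √136.89 ≃ 11.7000
SEM = 11.7000 * √(1 − 0.8100) = 11.7000 * √0.1900 ≃ 11.7000 * 0.4359 ≃ 5.0999

5.10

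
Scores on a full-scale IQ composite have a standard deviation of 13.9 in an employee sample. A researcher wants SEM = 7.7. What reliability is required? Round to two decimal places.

r = 1 − (SEM / SD)² = 1 − (7.7000 / 13.9)² ≃ 1 − 0.3069 ≃ 0.6931

0.69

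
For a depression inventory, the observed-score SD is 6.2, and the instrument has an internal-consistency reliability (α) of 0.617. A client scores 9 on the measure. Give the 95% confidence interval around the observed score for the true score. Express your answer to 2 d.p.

SEM = 6.2000×√(1 − 0.6170) ≈ 3.8370
1.96 × SEM ≈ 7.5205
Interval: (1.4795, 16.5205)

[1.48, 16.52]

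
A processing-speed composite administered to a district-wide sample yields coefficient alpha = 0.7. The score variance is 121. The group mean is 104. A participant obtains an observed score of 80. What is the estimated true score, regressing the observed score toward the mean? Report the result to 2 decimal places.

87.20

T̂ = 0.700(80) + 0.300(104) ≈ 87.200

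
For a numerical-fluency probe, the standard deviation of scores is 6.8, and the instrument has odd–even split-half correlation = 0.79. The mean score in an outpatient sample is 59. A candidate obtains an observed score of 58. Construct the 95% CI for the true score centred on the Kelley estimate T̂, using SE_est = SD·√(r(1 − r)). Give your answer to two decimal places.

r_full = 2·0.79 / (1 + 0.79) ≃ 0.88268
T̂ = r·X + (1 − r)·M = 0.88268×58 + 0.11732×59 ≃ 51.19553 + 6.92179 ≃ 58.11732
SE_est = 6.80000×√(0.88268×0.11732) ≃ 2.18824
95% CI: 58.11732 ± 4.28894 ≃ (53.82838, 62.40626)

[53.83, 62.41]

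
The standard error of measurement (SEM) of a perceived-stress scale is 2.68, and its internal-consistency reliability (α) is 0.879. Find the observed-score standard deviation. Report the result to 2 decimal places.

7.70

SD = 2.68 / √(1 − 0.879) ≈ 7.7045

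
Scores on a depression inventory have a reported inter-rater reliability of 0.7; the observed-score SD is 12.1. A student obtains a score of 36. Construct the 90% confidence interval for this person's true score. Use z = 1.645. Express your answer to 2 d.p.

[25.10, 46.90]

SEM = 12.1000*√(1 − 0.7000) ≈ 6.6274
Margin = 1.645 * 6.6274 ≈ 10.9021
CI = 36 ± 10.9021 → [25.0979, 46.9021]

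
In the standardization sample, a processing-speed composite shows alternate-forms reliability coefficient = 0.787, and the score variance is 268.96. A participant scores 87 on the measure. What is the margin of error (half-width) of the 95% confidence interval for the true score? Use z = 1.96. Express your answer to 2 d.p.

SD = √268.96 ≈ 16.4000
The standard error of measurement is 16.4000×√(1 − 0.7870) ≈ 16.4000×0.4615 ≈ 7.5689.
1.96 × SEM ≈ 14.8351

14.84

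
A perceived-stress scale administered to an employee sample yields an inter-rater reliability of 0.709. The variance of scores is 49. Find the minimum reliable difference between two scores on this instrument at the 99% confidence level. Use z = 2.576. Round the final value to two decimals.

13.76

SD = √49 ≃ 7.000
SEM = 7.000*√(1 − 0.709) ≃ 3.776
SE_diff = SEM * √2 ≃ 3.776 * 1.414 ≃ 5.340
Minimum reliable difference = 2.576 * SE_diff ≃ 2.576 * 5.340 ≃ 13.756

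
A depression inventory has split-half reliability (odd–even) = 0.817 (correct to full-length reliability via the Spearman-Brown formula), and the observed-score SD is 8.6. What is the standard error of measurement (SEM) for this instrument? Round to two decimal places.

Full-length reliability (Spearman-Brown) = 2(0.817)/(1+0.817) ≈ 0.89928
SEM = 8.60000*√(1 − 0.89928) ≈ 2.72927

2.73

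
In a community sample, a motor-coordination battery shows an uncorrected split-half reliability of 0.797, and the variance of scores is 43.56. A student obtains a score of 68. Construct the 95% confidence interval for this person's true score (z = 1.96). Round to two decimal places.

σ = 43.56^(1/2) = 6.600
r_full = 2·0.797 / (1 + 0.797) ≈ 0.887
SEM = 6.600×√(1 − 0.887) ≈ 2.218
Margin = 1.96 × 2.218 ≈ 4.348
CI = 68 ± 4.348 → [63.652, 72.348]

[63.65, 72.35]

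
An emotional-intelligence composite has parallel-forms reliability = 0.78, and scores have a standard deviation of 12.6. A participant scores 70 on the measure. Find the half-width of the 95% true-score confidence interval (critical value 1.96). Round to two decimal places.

SEM = 12.6000 × √(1 − 0.7800) = 12.6000 × √0.2200 ≈ 12.6000 × 0.4690 ≈ 5.9099
Margin = 1.96 × 5.9099 ≈ 11.5835

11.58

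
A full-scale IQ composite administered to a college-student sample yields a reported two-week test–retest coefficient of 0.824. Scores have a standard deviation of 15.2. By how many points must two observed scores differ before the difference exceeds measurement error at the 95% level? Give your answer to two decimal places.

17.68

SEM = 15.200 * √(1 − 0.824) = 15.200 * √0.176 ≈ 15.200 * 0.420 ≈ 6.377
SE_diff = √2 * SEM ≈ 9.018
Smallest detectable difference = 1.96*9.018 ≈ 17.675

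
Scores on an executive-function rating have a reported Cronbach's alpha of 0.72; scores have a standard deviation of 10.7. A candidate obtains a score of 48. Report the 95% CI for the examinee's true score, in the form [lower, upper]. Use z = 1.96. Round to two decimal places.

[36.90, 59.10]

SEM = 10.7000×√(1 − 0.7200) ≈ 5.6619
1.96 × SEM ≈ 11.0973
CI = 48 ± 11.0973 → [36.9027, 59.0973]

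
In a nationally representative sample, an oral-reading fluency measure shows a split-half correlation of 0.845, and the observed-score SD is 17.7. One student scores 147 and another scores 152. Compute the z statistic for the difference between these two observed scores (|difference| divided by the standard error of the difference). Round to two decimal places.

r_full = 2·0.845 / (1 + 0.845) ≈ 0.9160
SEM = 17.7000 · √(1 − 0.9160) = 17.7000 · √0.0840 ≈ 17.7000 · 0.2898 ≈ 5.1303
SE_diff = √2 · SEM ≈ 7.2553
z = |147 − 152| / 7.2553 = 5 / 7.2553 ≈ 0.6892

0.69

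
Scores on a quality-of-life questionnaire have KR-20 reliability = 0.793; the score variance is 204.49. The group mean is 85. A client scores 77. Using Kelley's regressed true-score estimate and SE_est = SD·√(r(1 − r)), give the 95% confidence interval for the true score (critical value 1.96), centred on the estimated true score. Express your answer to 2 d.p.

σ = 204.49^(1/2) = 14.30000
T̂ = 0.79300(77) + 0.20700(85) ≈ 78.65600
SE_est = SD · √(r(1 − r)) = 14.30000 · √0.16415 ≈ 14.30000 · 0.40516 ≈ 5.79372
CI = 78.65600 ± 1.96 · 5.79372 → [67.30030, 90.01170]

[67.30, 90.01]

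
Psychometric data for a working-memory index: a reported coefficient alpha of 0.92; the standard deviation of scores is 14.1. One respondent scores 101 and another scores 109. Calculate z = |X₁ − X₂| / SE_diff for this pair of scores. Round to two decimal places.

The standard error of measurement is 14.10000·√(1 − 0.92000) ≃ 14.10000·0.28284 ≃ 3.98808.
SE_diff = √2 · SEM ≃ 5.64000
z = |101 − 109| / 5.64000 = 8 / 5.64000 ≃ 1.41844

1.42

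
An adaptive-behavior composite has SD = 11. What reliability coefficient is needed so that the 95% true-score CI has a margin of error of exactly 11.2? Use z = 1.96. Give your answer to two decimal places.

0.73

SEM needed = half-width / z = 11.2/1.96 ≈ 5.7143
r = 1 − (5.7143/11)² ≈ 1 − 0.2699 ≈ 0.7301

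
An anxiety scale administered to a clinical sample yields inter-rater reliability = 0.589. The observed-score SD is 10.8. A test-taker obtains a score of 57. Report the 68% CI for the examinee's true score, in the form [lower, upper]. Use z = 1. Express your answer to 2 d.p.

The standard error of measurement is 10.8000×√(1 − 0.5890) ≈ 10.8000×0.6411 ≈ 6.9238.
Margin = 1 × 6.9238 ≈ 6.9238
68% CI: 57 ± 6.9238 = [50.0762, 63.9238]

[50.08, 63.92]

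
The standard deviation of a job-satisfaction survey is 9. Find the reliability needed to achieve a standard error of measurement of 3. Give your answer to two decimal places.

r = 1 − (3.00000/9)² ≈ 1 − 0.11111 ≈ 0.88889

0.89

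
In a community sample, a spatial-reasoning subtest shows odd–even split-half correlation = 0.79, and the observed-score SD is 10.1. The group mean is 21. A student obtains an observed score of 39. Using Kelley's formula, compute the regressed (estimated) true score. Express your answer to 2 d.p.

36.89

Spearman-Brown: r = 2(0.79) / (1 + 0.79) = 1.5800 / 1.7900 ≈ 0.8827
Estimated true score = 0.8827×39 + (1 − 0.8827)×21 ≈ 36.8883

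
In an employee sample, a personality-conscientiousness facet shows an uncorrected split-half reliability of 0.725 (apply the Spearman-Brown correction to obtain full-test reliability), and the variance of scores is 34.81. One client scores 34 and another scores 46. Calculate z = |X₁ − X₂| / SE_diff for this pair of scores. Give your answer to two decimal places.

3.60

SD = √34.81 = 5.9000
Spearman-Brown: r = 2(0.725) / (1 + 0.725) = 1.4500 / 1.7250 ≈ 0.8406
SEM = 5.9000 * √(1 − 0.8406) = 5.9000 * √0.1594 ≈ 5.9000 * 0.3993 ≈ 2.3557
SE_diff = √2 * SEM ≈ 3.3315
z = |34 − 46| / 3.3315 = 12 / 3.3315 ≈ 3.6020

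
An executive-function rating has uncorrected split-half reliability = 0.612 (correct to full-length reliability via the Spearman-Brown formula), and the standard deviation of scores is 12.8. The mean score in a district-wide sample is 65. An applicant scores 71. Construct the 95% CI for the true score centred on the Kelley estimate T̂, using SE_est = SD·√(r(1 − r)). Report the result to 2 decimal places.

[58.83, 80.28]

Full-length reliability (Spearman-Brown) = 2(0.612)/(1+0.612) ≃ 0.7593
T̂ = 0.7593(71) + 0.2407(65) ≃ 69.5558
SE_est = 12.8000×√(0.7593×0.2407) ≃ 5.4721
CI = 69.5558 ± 1.96 × 5.4721 → [58.8306, 80.2811]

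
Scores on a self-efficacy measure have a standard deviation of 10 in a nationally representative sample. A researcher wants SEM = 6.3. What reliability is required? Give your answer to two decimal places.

r = 1 − (6.300/10)² ≈ 1 − 0.397 ≈ 0.603

0.60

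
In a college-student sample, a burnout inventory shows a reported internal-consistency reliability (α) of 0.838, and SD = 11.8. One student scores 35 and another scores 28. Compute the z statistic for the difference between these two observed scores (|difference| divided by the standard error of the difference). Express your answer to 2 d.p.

SEM = 11.8000*√(1 − 0.8380) ≃ 4.7494
SE_diff = SEM * √2 ≃ 4.7494 * 1.4142 ≃ 6.7167
z = |35 − 28| / 6.7167 = 7 / 6.7167 ≃ 1.0422

1.04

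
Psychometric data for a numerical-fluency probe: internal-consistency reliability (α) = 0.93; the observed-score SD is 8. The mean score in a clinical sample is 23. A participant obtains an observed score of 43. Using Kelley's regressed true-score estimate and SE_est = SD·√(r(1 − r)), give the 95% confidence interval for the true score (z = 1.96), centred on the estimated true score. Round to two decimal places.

Estimated true score = 0.9300×43 + (1 − 0.9300)×23 ≈ 41.6000
SE_est = 8.0000·√[r(1 − r)] ≈ 2.0412
CI = 41.6000 ± 1.96 × 2.0412 → [37.5993, 45.6007]

[37.60, 45.60]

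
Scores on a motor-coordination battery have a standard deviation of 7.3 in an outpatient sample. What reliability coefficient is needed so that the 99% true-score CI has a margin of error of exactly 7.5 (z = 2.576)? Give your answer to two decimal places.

Required SEM = 7.5 / 2.576 ≈ 2.91149
r = 1 − (2.91149/7.3)² ≈ 1 − 0.15907 ≈ 0.84093

0.84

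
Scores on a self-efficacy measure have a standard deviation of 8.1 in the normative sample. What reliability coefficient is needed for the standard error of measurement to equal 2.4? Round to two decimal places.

Required reliability = 1 − (SEM/SD)² = 1 − 0.0878 ≈ 0.9122

0.91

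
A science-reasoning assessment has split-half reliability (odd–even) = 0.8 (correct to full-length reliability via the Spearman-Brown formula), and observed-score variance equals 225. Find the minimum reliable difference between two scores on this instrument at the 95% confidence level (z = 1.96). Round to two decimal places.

13.86

SD = √225 ≈ 15.000
Spearman-Brown: r = 2(0.8) / (1 + 0.8) = 1.600 / 1.800 ≈ 0.889
SEM = 15.000 · √(1 − 0.889) = 15.000 · √0.111 ≈ 15.000 · 0.333 ≈ 5.000
SE_diff = √2 · SEM ≈ 7.071
Minimum reliable difference = 1.96 · SE_diff ≈ 1.96 · 7.071 ≈ 13.859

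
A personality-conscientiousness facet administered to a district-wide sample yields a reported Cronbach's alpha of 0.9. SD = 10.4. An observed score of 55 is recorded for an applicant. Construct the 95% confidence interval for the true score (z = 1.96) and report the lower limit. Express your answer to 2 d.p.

SEM = 10.40000 * √(1 − 0.90000) = 10.40000 * √0.10000 ≈ 10.40000 * 0.31623 ≈ 3.28877
1.96 * SEM ≈ 6.44599
Lower bound: 55 − 6.44599 = 48.55401

48.55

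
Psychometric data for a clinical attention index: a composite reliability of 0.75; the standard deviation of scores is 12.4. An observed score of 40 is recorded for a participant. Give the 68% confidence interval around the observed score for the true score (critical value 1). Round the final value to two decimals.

[33.80, 46.20]

SEM = 12.4000 · √(1 − 0.7500) = 12.4000 · √0.2500 ≈ 12.4000 · 0.5000 ≈ 6.2000
1 · SEM ≈ 6.2000
Interval: (33.8000, 46.2000)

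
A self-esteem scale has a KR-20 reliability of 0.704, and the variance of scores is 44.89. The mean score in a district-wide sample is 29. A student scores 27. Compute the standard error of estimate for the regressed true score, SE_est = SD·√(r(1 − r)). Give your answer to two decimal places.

SD = √44.89 ≈ 6.7000
SE_est = 6.7000×√(0.7040×0.2960) ≈ 3.0585

3.06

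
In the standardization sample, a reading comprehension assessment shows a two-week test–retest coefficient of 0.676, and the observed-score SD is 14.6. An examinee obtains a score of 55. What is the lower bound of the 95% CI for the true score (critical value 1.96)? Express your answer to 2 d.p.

38.71

SEM = 14.60000 * √(1 − 0.67600) = 14.60000 * √0.32400 ≃ 14.60000 * 0.56921 ≃ 8.31047
Margin = 1.96 * 8.31047 ≃ 16.28851
Lower bound: 55 − 16.28851 = 38.71149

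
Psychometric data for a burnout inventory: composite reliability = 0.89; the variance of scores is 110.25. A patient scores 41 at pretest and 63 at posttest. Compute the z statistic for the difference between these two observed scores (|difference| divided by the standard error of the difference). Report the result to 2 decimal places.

4.47

SD = √110.25 ≈ 10.500
SEM = 10.500·√(1 − 0.890) ≈ 3.482
SE_diff = √2 · SEM ≈ 4.925
z = |41 − 63| / 4.925 = 22 / 4.925 ≈ 4.467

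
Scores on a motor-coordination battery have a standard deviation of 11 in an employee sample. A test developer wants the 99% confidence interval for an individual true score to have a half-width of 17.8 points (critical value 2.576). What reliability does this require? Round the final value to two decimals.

Required SEM = 17.8 / 2.576 ≃ 6.9099
r = 1 − (SEM / SD)² = 1 − (6.9099 / 11)² ≃ 1 − 0.3946 ≃ 0.6054

0.61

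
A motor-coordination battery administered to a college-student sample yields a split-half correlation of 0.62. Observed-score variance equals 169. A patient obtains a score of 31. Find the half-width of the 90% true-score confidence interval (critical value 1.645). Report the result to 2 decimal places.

SD = √169 = 13.0000
Full-length reliability (Spearman-Brown) = 2(0.62)/(1+0.62) ≈ 0.7654
SEM = 13.0000×√(1 − 0.7654) ≈ 6.2962
Half-width = 1.645×6.2962 ≈ 10.3572

10.36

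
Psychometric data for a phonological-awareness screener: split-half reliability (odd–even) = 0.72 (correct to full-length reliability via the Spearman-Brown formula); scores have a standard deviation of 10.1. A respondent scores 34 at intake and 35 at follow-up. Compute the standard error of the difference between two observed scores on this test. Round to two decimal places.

5.76

Spearman-Brown: r = 2(0.72) / (1 + 0.72) = 1.4400 / 1.7200 ≈ 0.8372
The standard error of measurement is 10.1000·√(1 − 0.8372) ≈ 10.1000·0.4035 ≈ 4.0751.
Standard error of the difference = 4.0751·√2 ≈ 5.7630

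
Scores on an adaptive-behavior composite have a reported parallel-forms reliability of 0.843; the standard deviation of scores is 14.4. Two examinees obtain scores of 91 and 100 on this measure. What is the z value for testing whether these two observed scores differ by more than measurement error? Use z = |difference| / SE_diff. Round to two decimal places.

SEM = 14.4000 * √(1 − 0.8430) = 14.4000 * √0.1570 ≈ 14.4000 * 0.3962 ≈ 5.7057
Standard error of the difference = 5.7057·√2 ≈ 8.0691
z = |91 − 100| / 8.0691 = 9 / 8.0691 ≈ 1.1154

1.12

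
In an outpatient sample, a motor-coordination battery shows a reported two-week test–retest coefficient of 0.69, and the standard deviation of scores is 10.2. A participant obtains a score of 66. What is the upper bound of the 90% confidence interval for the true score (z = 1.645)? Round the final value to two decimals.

75.34

SEM = 10.2000*√(1 − 0.6900) ≈ 5.6791
Margin = 1.645 * 5.6791 ≈ 9.3422
Upper bound: 66 + 9.3422 = 75.3422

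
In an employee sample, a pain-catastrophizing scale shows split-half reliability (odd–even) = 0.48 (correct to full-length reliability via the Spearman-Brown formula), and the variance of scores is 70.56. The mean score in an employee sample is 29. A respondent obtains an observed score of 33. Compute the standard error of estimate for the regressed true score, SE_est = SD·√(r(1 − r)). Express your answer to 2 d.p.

SD = √70.56 = 8.400
Spearman-Brown: r = 2(0.48) / (1 + 0.48) = 0.960 / 1.480 ≈ 0.649
SE_est = SD · √(r(1 − r)) = 8.400 · √0.228 ≈ 8.400 · 0.477 ≈ 4.010

4.01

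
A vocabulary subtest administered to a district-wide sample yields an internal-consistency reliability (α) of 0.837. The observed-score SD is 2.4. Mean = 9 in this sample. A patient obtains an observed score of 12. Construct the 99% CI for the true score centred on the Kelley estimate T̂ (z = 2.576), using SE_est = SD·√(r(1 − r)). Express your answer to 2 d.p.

Estimated true score = 0.8370*12 + (1 − 0.8370)*9 ≈ 11.5110
SE_est = 2.4000·√[r(1 − r)] ≈ 0.8865
99% CI: 11.5110 ± 2.2836 ≈ (9.2274, 13.7946)

[9.23, 13.79]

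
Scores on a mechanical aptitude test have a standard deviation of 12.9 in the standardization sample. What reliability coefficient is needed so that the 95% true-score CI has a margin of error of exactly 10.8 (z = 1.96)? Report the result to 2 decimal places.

0.82

Required SEM = 10.8 / 1.96 ≃ 5.51020
r = 1 − (5.51020/12.9)² ≃ 1 − 0.18246 ≃ 0.81754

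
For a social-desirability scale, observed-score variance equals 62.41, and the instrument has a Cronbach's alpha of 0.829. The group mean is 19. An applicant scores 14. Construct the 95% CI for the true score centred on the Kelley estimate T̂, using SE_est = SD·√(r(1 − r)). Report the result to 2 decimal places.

σ = 62.41^(1/2) = 7.9000
Estimated true score = 0.8290×14 + (1 − 0.8290)×19 ≈ 14.8550
SE_est = 7.9000×√(0.8290×0.1710) ≈ 2.9744
95% CI: 14.8550 ± 5.8299 ≈ (9.0251, 20.6849)

[9.03, 20.68]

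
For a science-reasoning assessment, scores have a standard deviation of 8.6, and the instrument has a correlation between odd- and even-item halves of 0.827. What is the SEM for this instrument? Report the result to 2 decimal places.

2.65

Full-length reliability (Spearman-Brown) = 2(0.827)/(1+0.827) ≈ 0.90531
SEM = 8.60000×√(1 − 0.90531) ≈ 2.64638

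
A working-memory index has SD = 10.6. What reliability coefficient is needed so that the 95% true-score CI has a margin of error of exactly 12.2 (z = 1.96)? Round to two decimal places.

0.66

SEM needed = half-width / z = 12.2/1.96 ≈ 6.224
Required reliability = 1 − (SEM/SD)² = 1 − 0.345 ≈ 0.655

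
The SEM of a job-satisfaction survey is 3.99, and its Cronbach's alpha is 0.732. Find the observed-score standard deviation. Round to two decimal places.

7.71

σ = SEM·(1 − r)^(−1/2) ≈ 3.99×1.93167 ≈ 7.70736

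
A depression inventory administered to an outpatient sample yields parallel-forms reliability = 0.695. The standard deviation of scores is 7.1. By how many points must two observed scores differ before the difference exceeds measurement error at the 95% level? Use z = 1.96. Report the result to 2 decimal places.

10.87

SEM = 7.10000 × √(1 − 0.69500) = 7.10000 × √0.30500 ≃ 7.10000 × 0.55227 ≃ 3.92110
SE_diff = SEM × √2 ≃ 3.92110 × 1.41421 ≃ 5.54528
Minimum reliable difference = 1.96 × SE_diff ≃ 1.96 × 5.54528 ≃ 10.86874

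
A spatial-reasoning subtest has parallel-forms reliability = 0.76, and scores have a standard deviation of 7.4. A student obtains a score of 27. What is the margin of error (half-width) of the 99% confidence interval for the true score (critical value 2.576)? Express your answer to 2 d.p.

9.34

SEM = 7.400*√(1 − 0.760) ≈ 3.625
Half-width = 2.576*3.625 ≈ 9.339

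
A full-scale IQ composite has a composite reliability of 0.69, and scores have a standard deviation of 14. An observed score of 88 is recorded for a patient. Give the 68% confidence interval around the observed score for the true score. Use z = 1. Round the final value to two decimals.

The standard error of measurement is 14.0000*√(1 − 0.6900) ≃ 14.0000*0.5568 ≃ 7.7949.
Margin = 1 * 7.7949 ≃ 7.7949
68% CI: 88 ± 7.7949 = [80.2051, 95.7949]

[80.21, 95.79]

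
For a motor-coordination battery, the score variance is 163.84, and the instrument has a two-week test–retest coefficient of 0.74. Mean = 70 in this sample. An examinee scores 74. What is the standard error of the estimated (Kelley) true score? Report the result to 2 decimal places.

σ = 163.84^(1/2) = 12.8000
SE_est = SD · √(r(1 − r)) = 12.8000 · √0.1924 ≈ 12.8000 · 0.4386 ≈ 5.6145

5.61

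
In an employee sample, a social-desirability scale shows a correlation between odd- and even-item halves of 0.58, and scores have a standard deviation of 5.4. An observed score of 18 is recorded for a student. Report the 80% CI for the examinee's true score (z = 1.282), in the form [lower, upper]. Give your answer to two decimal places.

[14.43, 21.57]

Spearman-Brown: r = 2(0.58) / (1 + 0.58) = 1.160 / 1.580 ≈ 0.734
The standard error of measurement is 5.400×√(1 − 0.734) ≈ 5.400×0.516 ≈ 2.784.
Half-width = 1.282×2.784 ≈ 3.569
Interval: (14.431, 21.569)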